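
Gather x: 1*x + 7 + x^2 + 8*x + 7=x^2 + 9*x + 14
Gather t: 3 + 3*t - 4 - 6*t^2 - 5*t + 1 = -6*t^2 - 2*t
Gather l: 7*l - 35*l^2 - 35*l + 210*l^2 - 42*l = 175*l^2 - 70*l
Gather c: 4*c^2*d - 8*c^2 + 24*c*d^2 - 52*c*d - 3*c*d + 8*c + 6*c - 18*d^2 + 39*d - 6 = c^2*(4*d - 8) + c*(24*d^2 - 55*d + 14) - 18*d^2 + 39*d - 6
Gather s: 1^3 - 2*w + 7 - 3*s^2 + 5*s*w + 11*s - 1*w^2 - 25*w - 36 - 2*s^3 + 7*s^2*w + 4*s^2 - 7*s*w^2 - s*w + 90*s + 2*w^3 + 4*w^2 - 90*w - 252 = -2*s^3 + s^2*(7*w + 1) + s*(-7*w^2 + 4*w + 101) + 2*w^3 + 3*w^2 - 117*w - 280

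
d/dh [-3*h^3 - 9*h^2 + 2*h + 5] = -9*h^2 - 18*h + 2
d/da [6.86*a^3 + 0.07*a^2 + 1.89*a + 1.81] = 20.58*a^2 + 0.14*a + 1.89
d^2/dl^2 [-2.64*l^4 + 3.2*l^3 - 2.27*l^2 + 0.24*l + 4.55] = -31.68*l^2 + 19.2*l - 4.54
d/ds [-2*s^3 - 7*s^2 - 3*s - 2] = -6*s^2 - 14*s - 3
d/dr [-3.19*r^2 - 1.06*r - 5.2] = -6.38*r - 1.06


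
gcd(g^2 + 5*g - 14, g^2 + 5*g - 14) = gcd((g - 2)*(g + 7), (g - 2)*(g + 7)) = g^2 + 5*g - 14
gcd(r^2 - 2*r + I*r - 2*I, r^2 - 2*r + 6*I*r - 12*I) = r - 2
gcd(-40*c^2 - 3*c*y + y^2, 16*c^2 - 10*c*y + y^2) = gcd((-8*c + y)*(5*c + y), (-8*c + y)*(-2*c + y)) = -8*c + y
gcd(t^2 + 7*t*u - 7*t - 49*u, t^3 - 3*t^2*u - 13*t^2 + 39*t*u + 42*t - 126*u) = t - 7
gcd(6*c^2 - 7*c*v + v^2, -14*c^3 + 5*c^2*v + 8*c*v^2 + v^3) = -c + v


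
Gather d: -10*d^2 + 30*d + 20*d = -10*d^2 + 50*d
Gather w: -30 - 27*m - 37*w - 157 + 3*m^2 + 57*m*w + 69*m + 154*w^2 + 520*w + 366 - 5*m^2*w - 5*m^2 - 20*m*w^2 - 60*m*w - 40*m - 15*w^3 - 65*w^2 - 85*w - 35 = -2*m^2 + 2*m - 15*w^3 + w^2*(89 - 20*m) + w*(-5*m^2 - 3*m + 398) + 144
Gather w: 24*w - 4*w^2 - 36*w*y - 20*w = -4*w^2 + w*(4 - 36*y)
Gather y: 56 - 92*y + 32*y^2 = 32*y^2 - 92*y + 56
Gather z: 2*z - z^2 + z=-z^2 + 3*z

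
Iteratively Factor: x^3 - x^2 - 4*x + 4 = (x + 2)*(x^2 - 3*x + 2) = (x - 2)*(x + 2)*(x - 1)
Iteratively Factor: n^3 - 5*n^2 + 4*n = (n - 4)*(n^2 - n) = n*(n - 4)*(n - 1)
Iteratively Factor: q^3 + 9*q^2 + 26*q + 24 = (q + 2)*(q^2 + 7*q + 12) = (q + 2)*(q + 4)*(q + 3)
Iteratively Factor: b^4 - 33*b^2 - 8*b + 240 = (b - 3)*(b^3 + 3*b^2 - 24*b - 80) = (b - 3)*(b + 4)*(b^2 - b - 20) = (b - 3)*(b + 4)^2*(b - 5)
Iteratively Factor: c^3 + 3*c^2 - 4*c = (c + 4)*(c^2 - c) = (c - 1)*(c + 4)*(c)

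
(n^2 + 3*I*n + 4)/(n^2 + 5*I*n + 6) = (n + 4*I)/(n + 6*I)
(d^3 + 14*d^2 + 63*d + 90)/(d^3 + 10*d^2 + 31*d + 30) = (d + 6)/(d + 2)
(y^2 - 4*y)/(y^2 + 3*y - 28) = y/(y + 7)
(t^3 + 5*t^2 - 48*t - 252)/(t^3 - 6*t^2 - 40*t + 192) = (t^2 - t - 42)/(t^2 - 12*t + 32)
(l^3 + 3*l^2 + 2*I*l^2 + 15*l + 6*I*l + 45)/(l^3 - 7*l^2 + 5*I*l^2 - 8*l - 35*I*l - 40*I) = (l^2 + 3*l*(1 - I) - 9*I)/(l^2 - 7*l - 8)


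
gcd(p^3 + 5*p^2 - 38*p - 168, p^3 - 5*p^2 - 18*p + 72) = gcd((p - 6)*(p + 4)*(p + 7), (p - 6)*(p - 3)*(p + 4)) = p^2 - 2*p - 24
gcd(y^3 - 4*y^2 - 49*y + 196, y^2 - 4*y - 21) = y - 7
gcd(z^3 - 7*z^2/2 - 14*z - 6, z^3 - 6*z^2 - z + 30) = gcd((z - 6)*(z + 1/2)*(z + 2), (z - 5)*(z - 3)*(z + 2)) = z + 2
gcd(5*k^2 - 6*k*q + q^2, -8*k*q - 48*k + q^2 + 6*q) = 1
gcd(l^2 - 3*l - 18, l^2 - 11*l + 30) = l - 6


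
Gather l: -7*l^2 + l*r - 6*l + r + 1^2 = -7*l^2 + l*(r - 6) + r + 1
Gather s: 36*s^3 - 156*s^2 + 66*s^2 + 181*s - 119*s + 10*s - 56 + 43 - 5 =36*s^3 - 90*s^2 + 72*s - 18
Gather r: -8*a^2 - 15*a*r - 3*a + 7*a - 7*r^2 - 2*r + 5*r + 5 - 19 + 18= -8*a^2 + 4*a - 7*r^2 + r*(3 - 15*a) + 4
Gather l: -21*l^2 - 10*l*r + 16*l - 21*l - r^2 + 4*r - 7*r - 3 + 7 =-21*l^2 + l*(-10*r - 5) - r^2 - 3*r + 4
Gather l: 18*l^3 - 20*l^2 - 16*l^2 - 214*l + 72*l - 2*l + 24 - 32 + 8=18*l^3 - 36*l^2 - 144*l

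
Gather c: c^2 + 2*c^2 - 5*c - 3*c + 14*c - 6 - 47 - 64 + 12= 3*c^2 + 6*c - 105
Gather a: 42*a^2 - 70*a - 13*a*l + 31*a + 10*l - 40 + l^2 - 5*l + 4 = 42*a^2 + a*(-13*l - 39) + l^2 + 5*l - 36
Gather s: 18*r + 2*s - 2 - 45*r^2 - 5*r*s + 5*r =-45*r^2 + 23*r + s*(2 - 5*r) - 2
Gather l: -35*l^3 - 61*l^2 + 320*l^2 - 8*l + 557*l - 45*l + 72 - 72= -35*l^3 + 259*l^2 + 504*l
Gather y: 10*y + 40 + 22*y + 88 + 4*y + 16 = 36*y + 144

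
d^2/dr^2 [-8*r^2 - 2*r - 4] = -16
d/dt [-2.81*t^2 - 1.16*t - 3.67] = -5.62*t - 1.16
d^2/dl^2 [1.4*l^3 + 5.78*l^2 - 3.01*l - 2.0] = 8.4*l + 11.56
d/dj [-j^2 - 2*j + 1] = -2*j - 2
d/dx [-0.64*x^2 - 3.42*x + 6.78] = -1.28*x - 3.42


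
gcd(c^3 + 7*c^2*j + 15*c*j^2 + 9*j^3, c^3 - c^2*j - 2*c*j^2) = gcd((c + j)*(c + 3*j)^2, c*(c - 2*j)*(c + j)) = c + j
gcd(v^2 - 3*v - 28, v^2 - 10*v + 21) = v - 7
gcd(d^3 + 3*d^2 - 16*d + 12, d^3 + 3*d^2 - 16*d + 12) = d^3 + 3*d^2 - 16*d + 12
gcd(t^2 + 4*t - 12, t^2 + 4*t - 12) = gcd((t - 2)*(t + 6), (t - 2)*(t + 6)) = t^2 + 4*t - 12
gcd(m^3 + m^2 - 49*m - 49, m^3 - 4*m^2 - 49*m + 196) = m^2 - 49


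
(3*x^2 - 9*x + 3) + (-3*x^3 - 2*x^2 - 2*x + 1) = -3*x^3 + x^2 - 11*x + 4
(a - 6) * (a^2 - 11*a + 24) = a^3 - 17*a^2 + 90*a - 144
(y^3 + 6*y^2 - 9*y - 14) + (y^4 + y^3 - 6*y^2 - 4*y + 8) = y^4 + 2*y^3 - 13*y - 6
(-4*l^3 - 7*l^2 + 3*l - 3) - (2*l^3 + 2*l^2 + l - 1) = -6*l^3 - 9*l^2 + 2*l - 2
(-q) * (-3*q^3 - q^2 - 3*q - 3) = 3*q^4 + q^3 + 3*q^2 + 3*q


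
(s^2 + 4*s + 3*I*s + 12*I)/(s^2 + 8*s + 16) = (s + 3*I)/(s + 4)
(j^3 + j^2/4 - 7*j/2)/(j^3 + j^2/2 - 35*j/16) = 4*(4*j^2 + j - 14)/(16*j^2 + 8*j - 35)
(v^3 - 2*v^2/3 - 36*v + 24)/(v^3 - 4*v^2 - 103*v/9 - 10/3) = 3*(3*v^2 + 16*v - 12)/(9*v^2 + 18*v + 5)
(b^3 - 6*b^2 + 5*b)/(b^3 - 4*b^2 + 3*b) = (b - 5)/(b - 3)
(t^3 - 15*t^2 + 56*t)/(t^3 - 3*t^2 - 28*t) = (t - 8)/(t + 4)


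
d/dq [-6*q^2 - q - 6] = -12*q - 1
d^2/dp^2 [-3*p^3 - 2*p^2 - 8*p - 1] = -18*p - 4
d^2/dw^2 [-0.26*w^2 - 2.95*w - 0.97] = -0.520000000000000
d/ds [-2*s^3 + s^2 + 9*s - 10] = -6*s^2 + 2*s + 9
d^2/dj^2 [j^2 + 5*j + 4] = 2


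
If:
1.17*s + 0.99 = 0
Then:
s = -0.85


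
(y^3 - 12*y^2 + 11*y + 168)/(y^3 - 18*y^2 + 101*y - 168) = (y + 3)/(y - 3)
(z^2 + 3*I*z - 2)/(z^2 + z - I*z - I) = (z^2 + 3*I*z - 2)/(z^2 + z - I*z - I)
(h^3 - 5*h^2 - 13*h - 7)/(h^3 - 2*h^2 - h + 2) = (h^2 - 6*h - 7)/(h^2 - 3*h + 2)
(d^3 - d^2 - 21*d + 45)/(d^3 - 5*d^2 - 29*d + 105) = (d - 3)/(d - 7)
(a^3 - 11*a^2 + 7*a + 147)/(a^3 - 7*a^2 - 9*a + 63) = (a - 7)/(a - 3)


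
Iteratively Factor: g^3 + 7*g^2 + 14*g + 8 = (g + 1)*(g^2 + 6*g + 8) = (g + 1)*(g + 2)*(g + 4)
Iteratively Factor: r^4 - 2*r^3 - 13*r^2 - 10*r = (r + 2)*(r^3 - 4*r^2 - 5*r) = r*(r + 2)*(r^2 - 4*r - 5) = r*(r - 5)*(r + 2)*(r + 1)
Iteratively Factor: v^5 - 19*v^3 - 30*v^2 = (v)*(v^4 - 19*v^2 - 30*v) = v*(v - 5)*(v^3 + 5*v^2 + 6*v) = v*(v - 5)*(v + 3)*(v^2 + 2*v) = v*(v - 5)*(v + 2)*(v + 3)*(v)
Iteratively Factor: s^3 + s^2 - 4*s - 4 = (s + 2)*(s^2 - s - 2) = (s + 1)*(s + 2)*(s - 2)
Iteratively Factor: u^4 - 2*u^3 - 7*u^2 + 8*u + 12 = (u - 2)*(u^3 - 7*u - 6) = (u - 3)*(u - 2)*(u^2 + 3*u + 2) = (u - 3)*(u - 2)*(u + 2)*(u + 1)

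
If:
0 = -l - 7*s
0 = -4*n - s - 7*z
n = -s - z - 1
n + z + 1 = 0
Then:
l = 0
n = -7/3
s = 0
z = 4/3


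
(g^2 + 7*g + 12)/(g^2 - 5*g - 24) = (g + 4)/(g - 8)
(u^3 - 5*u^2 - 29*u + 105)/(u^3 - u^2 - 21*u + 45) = (u - 7)/(u - 3)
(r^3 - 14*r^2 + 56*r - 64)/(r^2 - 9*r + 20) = (r^2 - 10*r + 16)/(r - 5)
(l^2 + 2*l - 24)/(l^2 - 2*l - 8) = (l + 6)/(l + 2)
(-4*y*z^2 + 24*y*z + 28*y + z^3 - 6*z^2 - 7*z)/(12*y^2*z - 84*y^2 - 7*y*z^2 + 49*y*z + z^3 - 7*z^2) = (-z - 1)/(3*y - z)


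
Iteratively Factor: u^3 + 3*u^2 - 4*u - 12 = (u + 2)*(u^2 + u - 6) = (u - 2)*(u + 2)*(u + 3)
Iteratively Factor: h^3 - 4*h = (h)*(h^2 - 4) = h*(h + 2)*(h - 2)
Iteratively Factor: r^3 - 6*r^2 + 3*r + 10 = (r - 5)*(r^2 - r - 2) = (r - 5)*(r + 1)*(r - 2)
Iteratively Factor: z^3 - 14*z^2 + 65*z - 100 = (z - 5)*(z^2 - 9*z + 20) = (z - 5)^2*(z - 4)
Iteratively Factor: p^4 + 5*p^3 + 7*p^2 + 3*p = (p + 3)*(p^3 + 2*p^2 + p) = (p + 1)*(p + 3)*(p^2 + p) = (p + 1)^2*(p + 3)*(p)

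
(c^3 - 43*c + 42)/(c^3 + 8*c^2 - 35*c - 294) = (c - 1)/(c + 7)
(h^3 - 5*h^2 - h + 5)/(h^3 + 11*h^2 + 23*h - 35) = (h^2 - 4*h - 5)/(h^2 + 12*h + 35)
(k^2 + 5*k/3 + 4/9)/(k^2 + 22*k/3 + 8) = (k + 1/3)/(k + 6)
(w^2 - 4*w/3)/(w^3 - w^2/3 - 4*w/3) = 1/(w + 1)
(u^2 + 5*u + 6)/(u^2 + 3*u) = (u + 2)/u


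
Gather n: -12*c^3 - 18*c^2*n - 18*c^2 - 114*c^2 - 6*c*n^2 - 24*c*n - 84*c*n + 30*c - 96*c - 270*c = -12*c^3 - 132*c^2 - 6*c*n^2 - 336*c + n*(-18*c^2 - 108*c)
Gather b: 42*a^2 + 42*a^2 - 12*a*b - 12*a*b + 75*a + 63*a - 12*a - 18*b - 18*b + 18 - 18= 84*a^2 + 126*a + b*(-24*a - 36)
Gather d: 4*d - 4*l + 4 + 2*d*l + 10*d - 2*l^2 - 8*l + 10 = d*(2*l + 14) - 2*l^2 - 12*l + 14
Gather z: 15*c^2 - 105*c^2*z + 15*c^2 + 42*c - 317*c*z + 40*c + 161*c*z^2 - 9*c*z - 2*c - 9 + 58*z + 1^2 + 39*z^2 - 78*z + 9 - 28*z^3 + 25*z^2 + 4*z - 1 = 30*c^2 + 80*c - 28*z^3 + z^2*(161*c + 64) + z*(-105*c^2 - 326*c - 16)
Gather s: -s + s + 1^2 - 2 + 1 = 0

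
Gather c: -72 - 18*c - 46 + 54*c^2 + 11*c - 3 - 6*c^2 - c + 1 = 48*c^2 - 8*c - 120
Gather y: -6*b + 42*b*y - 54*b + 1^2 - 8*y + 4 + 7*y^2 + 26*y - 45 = -60*b + 7*y^2 + y*(42*b + 18) - 40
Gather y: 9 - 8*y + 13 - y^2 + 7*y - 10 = -y^2 - y + 12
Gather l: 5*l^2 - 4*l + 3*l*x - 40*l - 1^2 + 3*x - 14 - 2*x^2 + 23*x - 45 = 5*l^2 + l*(3*x - 44) - 2*x^2 + 26*x - 60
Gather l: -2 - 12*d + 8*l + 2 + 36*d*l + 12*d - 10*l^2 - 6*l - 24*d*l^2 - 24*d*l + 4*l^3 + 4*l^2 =4*l^3 + l^2*(-24*d - 6) + l*(12*d + 2)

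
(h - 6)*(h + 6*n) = h^2 + 6*h*n - 6*h - 36*n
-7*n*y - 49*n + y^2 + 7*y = (-7*n + y)*(y + 7)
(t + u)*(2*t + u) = 2*t^2 + 3*t*u + u^2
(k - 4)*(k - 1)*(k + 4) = k^3 - k^2 - 16*k + 16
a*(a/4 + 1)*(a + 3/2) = a^3/4 + 11*a^2/8 + 3*a/2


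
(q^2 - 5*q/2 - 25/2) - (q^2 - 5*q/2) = -25/2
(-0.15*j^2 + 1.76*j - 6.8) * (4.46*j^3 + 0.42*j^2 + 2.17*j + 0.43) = -0.669*j^5 + 7.7866*j^4 - 29.9143*j^3 + 0.8987*j^2 - 13.9992*j - 2.924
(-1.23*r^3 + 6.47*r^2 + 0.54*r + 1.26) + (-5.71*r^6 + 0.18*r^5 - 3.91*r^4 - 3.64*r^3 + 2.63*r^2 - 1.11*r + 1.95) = -5.71*r^6 + 0.18*r^5 - 3.91*r^4 - 4.87*r^3 + 9.1*r^2 - 0.57*r + 3.21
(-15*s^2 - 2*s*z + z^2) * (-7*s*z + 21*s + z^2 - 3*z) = 105*s^3*z - 315*s^3 - s^2*z^2 + 3*s^2*z - 9*s*z^3 + 27*s*z^2 + z^4 - 3*z^3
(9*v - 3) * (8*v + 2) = 72*v^2 - 6*v - 6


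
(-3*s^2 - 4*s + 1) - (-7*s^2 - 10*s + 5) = 4*s^2 + 6*s - 4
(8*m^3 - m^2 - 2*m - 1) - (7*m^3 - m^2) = m^3 - 2*m - 1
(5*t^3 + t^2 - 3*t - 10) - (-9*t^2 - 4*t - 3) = 5*t^3 + 10*t^2 + t - 7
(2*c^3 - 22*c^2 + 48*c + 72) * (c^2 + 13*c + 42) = 2*c^5 + 4*c^4 - 154*c^3 - 228*c^2 + 2952*c + 3024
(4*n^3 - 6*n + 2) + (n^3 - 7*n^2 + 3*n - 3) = 5*n^3 - 7*n^2 - 3*n - 1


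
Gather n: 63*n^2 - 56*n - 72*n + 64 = 63*n^2 - 128*n + 64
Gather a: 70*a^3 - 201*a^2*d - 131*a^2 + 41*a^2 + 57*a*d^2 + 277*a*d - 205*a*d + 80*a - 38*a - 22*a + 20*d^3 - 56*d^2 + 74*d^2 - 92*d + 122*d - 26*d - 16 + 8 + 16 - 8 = 70*a^3 + a^2*(-201*d - 90) + a*(57*d^2 + 72*d + 20) + 20*d^3 + 18*d^2 + 4*d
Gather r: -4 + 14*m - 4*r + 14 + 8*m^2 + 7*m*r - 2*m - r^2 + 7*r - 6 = 8*m^2 + 12*m - r^2 + r*(7*m + 3) + 4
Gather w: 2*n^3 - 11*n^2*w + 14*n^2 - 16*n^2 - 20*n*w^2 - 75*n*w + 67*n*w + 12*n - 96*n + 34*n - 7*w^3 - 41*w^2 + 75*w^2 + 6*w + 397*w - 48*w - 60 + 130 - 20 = 2*n^3 - 2*n^2 - 50*n - 7*w^3 + w^2*(34 - 20*n) + w*(-11*n^2 - 8*n + 355) + 50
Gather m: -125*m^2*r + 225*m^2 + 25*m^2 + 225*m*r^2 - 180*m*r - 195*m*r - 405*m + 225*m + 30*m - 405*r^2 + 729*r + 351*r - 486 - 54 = m^2*(250 - 125*r) + m*(225*r^2 - 375*r - 150) - 405*r^2 + 1080*r - 540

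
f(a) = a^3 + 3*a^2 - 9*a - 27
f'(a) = 3*a^2 + 6*a - 9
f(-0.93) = -16.84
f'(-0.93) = -11.99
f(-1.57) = -9.35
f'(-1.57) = -11.03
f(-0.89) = -17.32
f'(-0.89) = -11.96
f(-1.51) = -10.01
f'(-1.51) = -11.22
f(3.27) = 10.61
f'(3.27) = 42.70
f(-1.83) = -6.61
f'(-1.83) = -9.93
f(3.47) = 19.67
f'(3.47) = 47.94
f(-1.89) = -6.02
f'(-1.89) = -9.62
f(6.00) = 243.00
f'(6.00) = 135.00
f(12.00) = 2025.00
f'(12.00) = 495.00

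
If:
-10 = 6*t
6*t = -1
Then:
No Solution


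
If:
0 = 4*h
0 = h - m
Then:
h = 0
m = 0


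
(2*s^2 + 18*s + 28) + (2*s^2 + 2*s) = 4*s^2 + 20*s + 28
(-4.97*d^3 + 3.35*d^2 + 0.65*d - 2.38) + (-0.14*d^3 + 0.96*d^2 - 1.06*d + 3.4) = -5.11*d^3 + 4.31*d^2 - 0.41*d + 1.02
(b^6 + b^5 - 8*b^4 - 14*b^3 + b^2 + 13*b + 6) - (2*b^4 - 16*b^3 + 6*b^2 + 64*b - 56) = b^6 + b^5 - 10*b^4 + 2*b^3 - 5*b^2 - 51*b + 62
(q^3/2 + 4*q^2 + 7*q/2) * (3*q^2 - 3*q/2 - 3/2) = 3*q^5/2 + 45*q^4/4 + 15*q^3/4 - 45*q^2/4 - 21*q/4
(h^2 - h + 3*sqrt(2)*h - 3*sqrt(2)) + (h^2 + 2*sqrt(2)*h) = 2*h^2 - h + 5*sqrt(2)*h - 3*sqrt(2)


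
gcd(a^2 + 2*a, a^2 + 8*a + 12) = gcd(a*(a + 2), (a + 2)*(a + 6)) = a + 2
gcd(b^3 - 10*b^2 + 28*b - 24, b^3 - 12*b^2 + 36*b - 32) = b^2 - 4*b + 4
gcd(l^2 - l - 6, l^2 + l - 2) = l + 2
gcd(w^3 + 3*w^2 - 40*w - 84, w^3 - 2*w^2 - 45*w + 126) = w^2 + w - 42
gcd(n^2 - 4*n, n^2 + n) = n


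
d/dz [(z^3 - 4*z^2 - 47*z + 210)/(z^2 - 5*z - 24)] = (z^4 - 10*z^3 - 5*z^2 - 228*z + 2178)/(z^4 - 10*z^3 - 23*z^2 + 240*z + 576)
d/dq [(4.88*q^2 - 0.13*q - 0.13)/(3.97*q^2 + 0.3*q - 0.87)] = (1.9801*q^2 - 7.459*q + 0.1521)/(15.7609*q^4 + 2.382*q^3 - 6.8178*q^2 - 0.522*q + 0.7569)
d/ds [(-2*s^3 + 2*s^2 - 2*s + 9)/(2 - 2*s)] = (4*s^3 - 8*s^2 + 4*s + 7)/(2*(s^2 - 2*s + 1))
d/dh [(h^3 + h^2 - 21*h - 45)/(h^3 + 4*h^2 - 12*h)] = 3*(h^4 + 6*h^3 + 69*h^2 + 120*h - 180)/(h^2*(h^4 + 8*h^3 - 8*h^2 - 96*h + 144))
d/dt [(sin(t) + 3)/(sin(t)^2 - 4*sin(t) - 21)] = -cos(t)/(sin(t) - 7)^2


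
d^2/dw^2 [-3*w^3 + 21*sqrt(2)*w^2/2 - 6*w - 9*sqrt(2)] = -18*w + 21*sqrt(2)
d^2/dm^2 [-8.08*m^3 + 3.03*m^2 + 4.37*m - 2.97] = 6.06 - 48.48*m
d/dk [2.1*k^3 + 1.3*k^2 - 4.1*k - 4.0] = 6.3*k^2 + 2.6*k - 4.1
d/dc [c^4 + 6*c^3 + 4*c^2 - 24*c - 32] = 4*c^3 + 18*c^2 + 8*c - 24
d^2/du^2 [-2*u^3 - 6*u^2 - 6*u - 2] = -12*u - 12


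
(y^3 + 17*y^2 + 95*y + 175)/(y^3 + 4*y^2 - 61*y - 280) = (y + 5)/(y - 8)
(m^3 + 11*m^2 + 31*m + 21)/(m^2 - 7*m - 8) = (m^2 + 10*m + 21)/(m - 8)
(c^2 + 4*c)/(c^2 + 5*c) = (c + 4)/(c + 5)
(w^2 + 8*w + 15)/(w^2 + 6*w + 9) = (w + 5)/(w + 3)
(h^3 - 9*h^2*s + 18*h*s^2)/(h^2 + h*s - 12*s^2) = h*(h - 6*s)/(h + 4*s)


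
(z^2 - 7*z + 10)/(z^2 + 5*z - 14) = (z - 5)/(z + 7)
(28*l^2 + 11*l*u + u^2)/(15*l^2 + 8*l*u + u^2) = (28*l^2 + 11*l*u + u^2)/(15*l^2 + 8*l*u + u^2)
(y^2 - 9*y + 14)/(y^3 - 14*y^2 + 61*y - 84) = (y - 2)/(y^2 - 7*y + 12)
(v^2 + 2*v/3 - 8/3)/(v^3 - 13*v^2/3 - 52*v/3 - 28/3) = (3*v - 4)/(3*v^2 - 19*v - 14)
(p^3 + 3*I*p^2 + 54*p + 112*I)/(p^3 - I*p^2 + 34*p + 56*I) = (p + 8*I)/(p + 4*I)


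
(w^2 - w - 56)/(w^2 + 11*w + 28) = (w - 8)/(w + 4)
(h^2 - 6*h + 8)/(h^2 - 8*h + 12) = (h - 4)/(h - 6)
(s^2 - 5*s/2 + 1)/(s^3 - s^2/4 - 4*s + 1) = 2*(2*s - 1)/(4*s^2 + 7*s - 2)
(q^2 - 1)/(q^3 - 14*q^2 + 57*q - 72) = (q^2 - 1)/(q^3 - 14*q^2 + 57*q - 72)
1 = 1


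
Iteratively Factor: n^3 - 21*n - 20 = (n + 1)*(n^2 - n - 20) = (n + 1)*(n + 4)*(n - 5)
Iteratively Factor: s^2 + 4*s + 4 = (s + 2)*(s + 2)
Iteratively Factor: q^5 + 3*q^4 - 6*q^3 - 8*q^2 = (q)*(q^4 + 3*q^3 - 6*q^2 - 8*q) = q*(q + 1)*(q^3 + 2*q^2 - 8*q) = q^2*(q + 1)*(q^2 + 2*q - 8) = q^2*(q + 1)*(q + 4)*(q - 2)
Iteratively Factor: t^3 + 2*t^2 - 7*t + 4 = (t - 1)*(t^2 + 3*t - 4) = (t - 1)*(t + 4)*(t - 1)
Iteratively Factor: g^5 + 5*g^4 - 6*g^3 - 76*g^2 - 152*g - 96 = (g + 2)*(g^4 + 3*g^3 - 12*g^2 - 52*g - 48) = (g + 2)*(g + 3)*(g^3 - 12*g - 16) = (g + 2)^2*(g + 3)*(g^2 - 2*g - 8) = (g + 2)^3*(g + 3)*(g - 4)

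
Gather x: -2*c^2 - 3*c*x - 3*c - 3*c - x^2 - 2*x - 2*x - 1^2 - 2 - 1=-2*c^2 - 6*c - x^2 + x*(-3*c - 4) - 4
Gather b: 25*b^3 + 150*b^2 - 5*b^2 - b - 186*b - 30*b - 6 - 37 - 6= 25*b^3 + 145*b^2 - 217*b - 49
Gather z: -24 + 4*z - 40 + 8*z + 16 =12*z - 48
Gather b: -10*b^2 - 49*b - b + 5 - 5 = -10*b^2 - 50*b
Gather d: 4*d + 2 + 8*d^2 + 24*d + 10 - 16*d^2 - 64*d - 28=-8*d^2 - 36*d - 16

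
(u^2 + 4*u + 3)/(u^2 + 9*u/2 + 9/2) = 2*(u + 1)/(2*u + 3)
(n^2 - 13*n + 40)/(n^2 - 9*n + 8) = (n - 5)/(n - 1)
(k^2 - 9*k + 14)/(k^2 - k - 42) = (k - 2)/(k + 6)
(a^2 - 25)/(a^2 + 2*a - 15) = (a - 5)/(a - 3)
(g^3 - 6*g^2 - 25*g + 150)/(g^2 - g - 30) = g - 5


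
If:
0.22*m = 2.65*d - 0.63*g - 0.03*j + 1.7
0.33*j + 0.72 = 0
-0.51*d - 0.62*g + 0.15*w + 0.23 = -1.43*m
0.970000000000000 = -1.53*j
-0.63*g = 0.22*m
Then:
No Solution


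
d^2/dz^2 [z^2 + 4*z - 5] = 2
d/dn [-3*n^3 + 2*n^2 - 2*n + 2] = -9*n^2 + 4*n - 2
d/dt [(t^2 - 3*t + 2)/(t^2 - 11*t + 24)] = 2*(-4*t^2 + 22*t - 25)/(t^4 - 22*t^3 + 169*t^2 - 528*t + 576)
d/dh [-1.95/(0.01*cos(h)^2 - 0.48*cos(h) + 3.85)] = (0.936 - 0.039*cos(h))*sin(h)/(0.01*cos(h)^2 - 0.48*cos(h) + 3.85)^2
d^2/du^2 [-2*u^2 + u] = -4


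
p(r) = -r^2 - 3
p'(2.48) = -4.96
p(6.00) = -39.00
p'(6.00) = -12.00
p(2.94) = -11.64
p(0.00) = -3.00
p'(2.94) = -5.88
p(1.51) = -5.28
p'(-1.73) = 3.46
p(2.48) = -9.15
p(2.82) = -10.95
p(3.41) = -14.63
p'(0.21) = -0.42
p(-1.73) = -5.99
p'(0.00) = 0.00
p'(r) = -2*r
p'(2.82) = -5.64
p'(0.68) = -1.36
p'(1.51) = -3.02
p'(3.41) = -6.82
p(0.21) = -3.04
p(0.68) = -3.46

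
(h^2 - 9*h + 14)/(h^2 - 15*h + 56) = (h - 2)/(h - 8)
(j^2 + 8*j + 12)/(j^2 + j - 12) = (j^2 + 8*j + 12)/(j^2 + j - 12)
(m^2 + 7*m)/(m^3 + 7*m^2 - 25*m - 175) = m/(m^2 - 25)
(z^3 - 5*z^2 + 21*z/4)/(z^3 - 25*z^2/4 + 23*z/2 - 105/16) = 4*z/(4*z - 5)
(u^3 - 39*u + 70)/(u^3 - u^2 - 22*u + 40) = (u^2 + 2*u - 35)/(u^2 + u - 20)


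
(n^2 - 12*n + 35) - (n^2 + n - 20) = 55 - 13*n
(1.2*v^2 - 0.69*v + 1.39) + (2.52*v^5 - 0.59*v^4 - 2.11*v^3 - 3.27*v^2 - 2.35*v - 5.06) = 2.52*v^5 - 0.59*v^4 - 2.11*v^3 - 2.07*v^2 - 3.04*v - 3.67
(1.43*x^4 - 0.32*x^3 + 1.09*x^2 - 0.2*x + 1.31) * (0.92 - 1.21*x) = -1.7303*x^5 + 1.7028*x^4 - 1.6133*x^3 + 1.2448*x^2 - 1.7691*x + 1.2052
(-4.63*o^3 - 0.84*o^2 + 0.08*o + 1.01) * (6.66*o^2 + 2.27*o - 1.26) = -30.8358*o^5 - 16.1045*o^4 + 4.4598*o^3 + 7.9666*o^2 + 2.1919*o - 1.2726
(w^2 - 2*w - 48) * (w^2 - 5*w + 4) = w^4 - 7*w^3 - 34*w^2 + 232*w - 192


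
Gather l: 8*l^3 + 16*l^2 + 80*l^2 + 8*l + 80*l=8*l^3 + 96*l^2 + 88*l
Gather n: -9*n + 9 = 9 - 9*n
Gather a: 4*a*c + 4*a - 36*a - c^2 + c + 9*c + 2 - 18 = a*(4*c - 32) - c^2 + 10*c - 16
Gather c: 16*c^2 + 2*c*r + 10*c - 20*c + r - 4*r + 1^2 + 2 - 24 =16*c^2 + c*(2*r - 10) - 3*r - 21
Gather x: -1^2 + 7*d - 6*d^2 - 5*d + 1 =-6*d^2 + 2*d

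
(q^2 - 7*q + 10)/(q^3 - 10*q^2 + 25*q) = (q - 2)/(q*(q - 5))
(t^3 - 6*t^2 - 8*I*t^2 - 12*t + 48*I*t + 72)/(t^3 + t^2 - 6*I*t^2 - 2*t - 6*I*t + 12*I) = (t^2 - 2*t*(3 + I) + 12*I)/(t^2 + t - 2)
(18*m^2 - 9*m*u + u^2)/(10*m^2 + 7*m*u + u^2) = (18*m^2 - 9*m*u + u^2)/(10*m^2 + 7*m*u + u^2)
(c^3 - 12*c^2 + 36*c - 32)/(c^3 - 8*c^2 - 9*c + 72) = (c^2 - 4*c + 4)/(c^2 - 9)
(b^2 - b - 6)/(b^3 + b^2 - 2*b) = (b - 3)/(b*(b - 1))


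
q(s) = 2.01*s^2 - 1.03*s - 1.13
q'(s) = 4.02*s - 1.03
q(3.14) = 15.45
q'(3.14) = 11.59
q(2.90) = 12.79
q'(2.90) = 10.63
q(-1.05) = 2.17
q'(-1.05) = -5.25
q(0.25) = -1.26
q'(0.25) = -0.03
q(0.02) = -1.15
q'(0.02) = -0.95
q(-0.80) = 0.98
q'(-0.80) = -4.25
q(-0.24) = -0.77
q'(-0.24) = -1.99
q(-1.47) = 4.73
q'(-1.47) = -6.94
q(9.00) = 152.41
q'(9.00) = 35.15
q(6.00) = 65.05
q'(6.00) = 23.09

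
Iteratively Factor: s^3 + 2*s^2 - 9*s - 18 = (s - 3)*(s^2 + 5*s + 6) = (s - 3)*(s + 2)*(s + 3)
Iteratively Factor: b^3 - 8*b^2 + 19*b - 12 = (b - 1)*(b^2 - 7*b + 12) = (b - 3)*(b - 1)*(b - 4)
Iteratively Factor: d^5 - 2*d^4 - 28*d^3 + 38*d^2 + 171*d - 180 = (d + 4)*(d^4 - 6*d^3 - 4*d^2 + 54*d - 45) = (d - 3)*(d + 4)*(d^3 - 3*d^2 - 13*d + 15) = (d - 3)*(d - 1)*(d + 4)*(d^2 - 2*d - 15) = (d - 5)*(d - 3)*(d - 1)*(d + 4)*(d + 3)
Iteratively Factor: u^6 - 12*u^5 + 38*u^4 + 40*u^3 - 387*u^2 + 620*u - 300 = (u - 5)*(u^5 - 7*u^4 + 3*u^3 + 55*u^2 - 112*u + 60) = (u - 5)^2*(u^4 - 2*u^3 - 7*u^2 + 20*u - 12) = (u - 5)^2*(u - 1)*(u^3 - u^2 - 8*u + 12) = (u - 5)^2*(u - 1)*(u + 3)*(u^2 - 4*u + 4) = (u - 5)^2*(u - 2)*(u - 1)*(u + 3)*(u - 2)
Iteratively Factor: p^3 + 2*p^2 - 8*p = (p - 2)*(p^2 + 4*p) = p*(p - 2)*(p + 4)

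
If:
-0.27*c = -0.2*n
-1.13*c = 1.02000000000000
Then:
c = -0.90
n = -1.22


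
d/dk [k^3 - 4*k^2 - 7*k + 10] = 3*k^2 - 8*k - 7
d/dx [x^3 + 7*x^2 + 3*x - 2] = 3*x^2 + 14*x + 3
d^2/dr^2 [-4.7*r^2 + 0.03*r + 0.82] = -9.40000000000000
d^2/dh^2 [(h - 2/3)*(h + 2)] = 2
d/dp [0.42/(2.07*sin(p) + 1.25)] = -0.8694*cos(p)/(2.07*sin(p) + 1.25)^2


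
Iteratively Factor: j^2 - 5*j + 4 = (j - 1)*(j - 4)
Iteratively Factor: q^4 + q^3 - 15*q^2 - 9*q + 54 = (q - 3)*(q^3 + 4*q^2 - 3*q - 18) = (q - 3)*(q + 3)*(q^2 + q - 6) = (q - 3)*(q + 3)^2*(q - 2)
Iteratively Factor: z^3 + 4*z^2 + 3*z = (z)*(z^2 + 4*z + 3) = z*(z + 1)*(z + 3)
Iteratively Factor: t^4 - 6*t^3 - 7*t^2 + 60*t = (t + 3)*(t^3 - 9*t^2 + 20*t) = (t - 4)*(t + 3)*(t^2 - 5*t) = t*(t - 4)*(t + 3)*(t - 5)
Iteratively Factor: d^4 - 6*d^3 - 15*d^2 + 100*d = (d + 4)*(d^3 - 10*d^2 + 25*d) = d*(d + 4)*(d^2 - 10*d + 25) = d*(d - 5)*(d + 4)*(d - 5)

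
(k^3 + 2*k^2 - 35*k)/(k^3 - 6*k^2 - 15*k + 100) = k*(k + 7)/(k^2 - k - 20)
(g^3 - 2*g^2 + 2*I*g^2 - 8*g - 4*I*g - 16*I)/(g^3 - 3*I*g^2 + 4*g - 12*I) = (g^2 - 2*g - 8)/(g^2 - 5*I*g - 6)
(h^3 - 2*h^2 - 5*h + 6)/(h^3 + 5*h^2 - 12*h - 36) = (h - 1)/(h + 6)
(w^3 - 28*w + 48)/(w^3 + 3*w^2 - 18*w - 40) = (w^2 + 4*w - 12)/(w^2 + 7*w + 10)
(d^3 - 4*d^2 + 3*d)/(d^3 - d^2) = (d - 3)/d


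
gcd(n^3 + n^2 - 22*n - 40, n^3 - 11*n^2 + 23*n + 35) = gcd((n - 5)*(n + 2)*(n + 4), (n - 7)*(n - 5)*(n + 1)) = n - 5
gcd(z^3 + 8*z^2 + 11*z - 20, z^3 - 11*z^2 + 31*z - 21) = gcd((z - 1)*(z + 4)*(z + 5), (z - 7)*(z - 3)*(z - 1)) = z - 1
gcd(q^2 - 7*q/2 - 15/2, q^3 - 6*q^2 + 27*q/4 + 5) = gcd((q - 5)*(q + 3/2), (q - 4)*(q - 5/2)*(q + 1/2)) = 1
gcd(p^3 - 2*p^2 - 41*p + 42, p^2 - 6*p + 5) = p - 1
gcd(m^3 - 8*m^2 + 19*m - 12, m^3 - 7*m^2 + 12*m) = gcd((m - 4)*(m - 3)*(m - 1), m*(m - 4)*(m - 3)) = m^2 - 7*m + 12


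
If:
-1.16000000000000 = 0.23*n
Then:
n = -5.04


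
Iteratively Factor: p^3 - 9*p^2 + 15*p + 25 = (p - 5)*(p^2 - 4*p - 5) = (p - 5)*(p + 1)*(p - 5)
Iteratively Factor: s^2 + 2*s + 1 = (s + 1)*(s + 1)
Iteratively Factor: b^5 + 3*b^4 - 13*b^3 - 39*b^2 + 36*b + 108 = (b - 2)*(b^4 + 5*b^3 - 3*b^2 - 45*b - 54) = (b - 3)*(b - 2)*(b^3 + 8*b^2 + 21*b + 18) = (b - 3)*(b - 2)*(b + 2)*(b^2 + 6*b + 9) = (b - 3)*(b - 2)*(b + 2)*(b + 3)*(b + 3)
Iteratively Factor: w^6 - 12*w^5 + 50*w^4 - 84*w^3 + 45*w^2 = (w - 3)*(w^5 - 9*w^4 + 23*w^3 - 15*w^2) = w*(w - 3)*(w^4 - 9*w^3 + 23*w^2 - 15*w) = w*(w - 3)*(w - 1)*(w^3 - 8*w^2 + 15*w) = w*(w - 5)*(w - 3)*(w - 1)*(w^2 - 3*w) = w*(w - 5)*(w - 3)^2*(w - 1)*(w)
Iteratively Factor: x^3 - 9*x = (x - 3)*(x^2 + 3*x) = (x - 3)*(x + 3)*(x)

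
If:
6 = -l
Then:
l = -6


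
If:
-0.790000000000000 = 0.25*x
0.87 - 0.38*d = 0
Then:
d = 2.29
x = -3.16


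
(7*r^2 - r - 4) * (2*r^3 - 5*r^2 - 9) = 14*r^5 - 37*r^4 - 3*r^3 - 43*r^2 + 9*r + 36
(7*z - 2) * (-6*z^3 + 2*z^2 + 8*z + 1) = -42*z^4 + 26*z^3 + 52*z^2 - 9*z - 2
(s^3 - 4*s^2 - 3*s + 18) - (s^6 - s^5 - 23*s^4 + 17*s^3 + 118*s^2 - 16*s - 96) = -s^6 + s^5 + 23*s^4 - 16*s^3 - 122*s^2 + 13*s + 114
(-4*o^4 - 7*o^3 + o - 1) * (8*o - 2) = -32*o^5 - 48*o^4 + 14*o^3 + 8*o^2 - 10*o + 2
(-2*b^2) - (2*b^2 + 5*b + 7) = -4*b^2 - 5*b - 7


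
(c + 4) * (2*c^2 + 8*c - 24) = 2*c^3 + 16*c^2 + 8*c - 96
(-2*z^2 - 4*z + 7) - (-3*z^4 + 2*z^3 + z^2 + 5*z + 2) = 3*z^4 - 2*z^3 - 3*z^2 - 9*z + 5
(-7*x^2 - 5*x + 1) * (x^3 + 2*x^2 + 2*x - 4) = -7*x^5 - 19*x^4 - 23*x^3 + 20*x^2 + 22*x - 4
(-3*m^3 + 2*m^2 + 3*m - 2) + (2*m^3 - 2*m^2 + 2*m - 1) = -m^3 + 5*m - 3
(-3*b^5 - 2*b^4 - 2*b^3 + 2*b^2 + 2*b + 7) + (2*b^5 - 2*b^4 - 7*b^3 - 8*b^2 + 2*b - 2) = -b^5 - 4*b^4 - 9*b^3 - 6*b^2 + 4*b + 5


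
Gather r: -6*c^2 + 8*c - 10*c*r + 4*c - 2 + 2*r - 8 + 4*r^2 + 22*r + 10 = -6*c^2 + 12*c + 4*r^2 + r*(24 - 10*c)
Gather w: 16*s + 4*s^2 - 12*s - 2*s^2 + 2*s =2*s^2 + 6*s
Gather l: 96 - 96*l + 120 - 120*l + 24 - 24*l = 240 - 240*l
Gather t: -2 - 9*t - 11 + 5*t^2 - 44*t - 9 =5*t^2 - 53*t - 22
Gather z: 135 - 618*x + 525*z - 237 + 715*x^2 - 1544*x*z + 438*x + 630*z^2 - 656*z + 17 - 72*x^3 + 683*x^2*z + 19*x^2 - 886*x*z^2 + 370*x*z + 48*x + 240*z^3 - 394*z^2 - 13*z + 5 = -72*x^3 + 734*x^2 - 132*x + 240*z^3 + z^2*(236 - 886*x) + z*(683*x^2 - 1174*x - 144) - 80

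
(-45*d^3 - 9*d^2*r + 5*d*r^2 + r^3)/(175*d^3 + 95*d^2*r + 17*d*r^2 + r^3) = (-9*d^2 + r^2)/(35*d^2 + 12*d*r + r^2)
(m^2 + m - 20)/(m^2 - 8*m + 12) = (m^2 + m - 20)/(m^2 - 8*m + 12)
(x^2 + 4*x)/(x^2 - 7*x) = (x + 4)/(x - 7)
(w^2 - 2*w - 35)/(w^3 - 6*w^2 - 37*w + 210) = (w + 5)/(w^2 + w - 30)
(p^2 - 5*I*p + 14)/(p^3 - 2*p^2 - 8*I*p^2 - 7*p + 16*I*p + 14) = (p + 2*I)/(p^2 - p*(2 + I) + 2*I)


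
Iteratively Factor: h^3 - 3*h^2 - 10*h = (h + 2)*(h^2 - 5*h) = (h - 5)*(h + 2)*(h)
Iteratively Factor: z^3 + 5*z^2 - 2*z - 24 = (z - 2)*(z^2 + 7*z + 12) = (z - 2)*(z + 3)*(z + 4)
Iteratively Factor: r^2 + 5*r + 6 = (r + 2)*(r + 3)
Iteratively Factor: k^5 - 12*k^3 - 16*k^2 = (k + 2)*(k^4 - 2*k^3 - 8*k^2) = (k + 2)^2*(k^3 - 4*k^2) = k*(k + 2)^2*(k^2 - 4*k) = k*(k - 4)*(k + 2)^2*(k)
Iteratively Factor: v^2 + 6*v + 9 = (v + 3)*(v + 3)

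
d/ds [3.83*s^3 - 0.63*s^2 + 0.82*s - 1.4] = 11.49*s^2 - 1.26*s + 0.82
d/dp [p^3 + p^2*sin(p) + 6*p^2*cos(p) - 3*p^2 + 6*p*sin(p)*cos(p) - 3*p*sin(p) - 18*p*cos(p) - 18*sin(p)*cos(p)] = -6*p^2*sin(p) + p^2*cos(p) + 3*p^2 + 20*p*sin(p) + 9*p*cos(p) + 6*p*cos(2*p) - 6*p - 3*sin(p) + 3*sin(2*p) - 18*cos(p) - 18*cos(2*p)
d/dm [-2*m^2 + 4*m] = 4 - 4*m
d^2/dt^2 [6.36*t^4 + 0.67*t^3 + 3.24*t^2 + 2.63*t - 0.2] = 76.32*t^2 + 4.02*t + 6.48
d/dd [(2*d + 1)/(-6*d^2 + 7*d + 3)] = (12*d^2 + 12*d - 1)/(36*d^4 - 84*d^3 + 13*d^2 + 42*d + 9)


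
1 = 1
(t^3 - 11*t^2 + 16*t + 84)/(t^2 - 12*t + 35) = (t^2 - 4*t - 12)/(t - 5)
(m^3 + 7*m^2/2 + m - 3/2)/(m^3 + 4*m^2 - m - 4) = (2*m^2 + 5*m - 3)/(2*(m^2 + 3*m - 4))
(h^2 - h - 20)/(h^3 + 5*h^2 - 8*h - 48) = (h - 5)/(h^2 + h - 12)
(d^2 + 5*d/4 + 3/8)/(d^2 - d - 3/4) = (4*d + 3)/(2*(2*d - 3))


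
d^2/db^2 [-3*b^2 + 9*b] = -6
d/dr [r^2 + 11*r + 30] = 2*r + 11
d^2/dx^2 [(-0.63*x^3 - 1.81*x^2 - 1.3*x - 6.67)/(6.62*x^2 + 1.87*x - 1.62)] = (-87.04885*x^3 - 1858.86834*x^2 - 588.99414*x - 207.08891)/(290.117528*x^6 + 245.854884*x^5 - 143.53815*x^4 - 113.788565*x^3 + 35.12565*x^2 + 14.722884*x - 4.251528)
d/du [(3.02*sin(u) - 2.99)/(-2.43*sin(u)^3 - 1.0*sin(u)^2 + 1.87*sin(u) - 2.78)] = (14.6772*sin(u)^3 - 18.7771*sin(u)^2 - 5.98*sin(u) - 2.8043)*cos(u)/(5.9049*sin(u)^6 + 4.86*sin(u)^5 - 8.0882*sin(u)^4 + 9.7708*sin(u)^3 + 9.0569*sin(u)^2 - 10.3972*sin(u) + 7.7284)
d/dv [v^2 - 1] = 2*v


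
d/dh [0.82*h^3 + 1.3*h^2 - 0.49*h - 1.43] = 2.46*h^2 + 2.6*h - 0.49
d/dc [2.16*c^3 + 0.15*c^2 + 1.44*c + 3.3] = 6.48*c^2 + 0.3*c + 1.44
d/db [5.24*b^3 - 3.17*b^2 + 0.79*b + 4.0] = 15.72*b^2 - 6.34*b + 0.79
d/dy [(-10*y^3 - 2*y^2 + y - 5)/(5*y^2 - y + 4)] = (-50*y^4 + 20*y^3 - 123*y^2 + 34*y - 1)/(25*y^4 - 10*y^3 + 41*y^2 - 8*y + 16)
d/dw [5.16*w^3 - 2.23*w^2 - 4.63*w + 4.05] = 15.48*w^2 - 4.46*w - 4.63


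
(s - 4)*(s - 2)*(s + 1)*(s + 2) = s^4 - 3*s^3 - 8*s^2 + 12*s + 16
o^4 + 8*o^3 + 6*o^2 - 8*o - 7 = (o - 1)*(o + 1)^2*(o + 7)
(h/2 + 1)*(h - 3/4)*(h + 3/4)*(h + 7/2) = h^4/2 + 11*h^3/4 + 103*h^2/32 - 99*h/64 - 63/32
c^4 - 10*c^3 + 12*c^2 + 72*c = c*(c - 6)^2*(c + 2)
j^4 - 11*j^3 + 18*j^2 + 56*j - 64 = (j - 8)*(j - 4)*(j - 1)*(j + 2)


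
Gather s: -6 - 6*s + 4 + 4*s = -2*s - 2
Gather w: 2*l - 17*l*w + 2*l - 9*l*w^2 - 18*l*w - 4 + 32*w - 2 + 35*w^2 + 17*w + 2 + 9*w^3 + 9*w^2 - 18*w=4*l + 9*w^3 + w^2*(44 - 9*l) + w*(31 - 35*l) - 4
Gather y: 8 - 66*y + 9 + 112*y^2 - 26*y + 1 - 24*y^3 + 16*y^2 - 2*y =-24*y^3 + 128*y^2 - 94*y + 18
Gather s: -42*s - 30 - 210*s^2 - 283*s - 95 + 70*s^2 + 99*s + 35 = -140*s^2 - 226*s - 90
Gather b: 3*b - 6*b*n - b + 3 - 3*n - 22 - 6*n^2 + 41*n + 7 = b*(2 - 6*n) - 6*n^2 + 38*n - 12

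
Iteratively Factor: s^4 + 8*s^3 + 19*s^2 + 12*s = (s + 1)*(s^3 + 7*s^2 + 12*s) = s*(s + 1)*(s^2 + 7*s + 12) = s*(s + 1)*(s + 4)*(s + 3)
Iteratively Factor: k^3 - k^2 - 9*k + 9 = (k - 1)*(k^2 - 9) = (k - 3)*(k - 1)*(k + 3)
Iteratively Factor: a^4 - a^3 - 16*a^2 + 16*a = (a - 4)*(a^3 + 3*a^2 - 4*a) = a*(a - 4)*(a^2 + 3*a - 4) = a*(a - 4)*(a - 1)*(a + 4)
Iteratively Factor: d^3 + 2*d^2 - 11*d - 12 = (d - 3)*(d^2 + 5*d + 4) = (d - 3)*(d + 1)*(d + 4)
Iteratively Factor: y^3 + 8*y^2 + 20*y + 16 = (y + 2)*(y^2 + 6*y + 8) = (y + 2)*(y + 4)*(y + 2)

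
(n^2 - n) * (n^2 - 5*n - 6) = n^4 - 6*n^3 - n^2 + 6*n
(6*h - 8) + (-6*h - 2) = -10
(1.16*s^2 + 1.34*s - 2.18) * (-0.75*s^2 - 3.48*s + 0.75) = -0.87*s^4 - 5.0418*s^3 - 2.1582*s^2 + 8.5914*s - 1.635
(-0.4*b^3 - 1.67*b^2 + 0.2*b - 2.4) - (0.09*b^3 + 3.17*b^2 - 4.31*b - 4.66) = -0.49*b^3 - 4.84*b^2 + 4.51*b + 2.26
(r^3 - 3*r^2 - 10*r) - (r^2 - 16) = r^3 - 4*r^2 - 10*r + 16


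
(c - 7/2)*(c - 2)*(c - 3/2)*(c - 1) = c^4 - 8*c^3 + 89*c^2/4 - 103*c/4 + 21/2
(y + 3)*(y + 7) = y^2 + 10*y + 21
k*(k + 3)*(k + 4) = k^3 + 7*k^2 + 12*k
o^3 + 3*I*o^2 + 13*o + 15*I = (o - 3*I)*(o + I)*(o + 5*I)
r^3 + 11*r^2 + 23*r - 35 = (r - 1)*(r + 5)*(r + 7)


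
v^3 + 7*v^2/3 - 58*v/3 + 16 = (v - 8/3)*(v - 1)*(v + 6)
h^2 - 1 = (h - 1)*(h + 1)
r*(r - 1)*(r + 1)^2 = r^4 + r^3 - r^2 - r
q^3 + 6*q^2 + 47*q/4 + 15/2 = (q + 3/2)*(q + 2)*(q + 5/2)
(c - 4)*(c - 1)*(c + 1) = c^3 - 4*c^2 - c + 4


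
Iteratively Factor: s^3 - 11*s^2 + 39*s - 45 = (s - 3)*(s^2 - 8*s + 15) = (s - 3)^2*(s - 5)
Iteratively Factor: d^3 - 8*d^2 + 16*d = (d - 4)*(d^2 - 4*d) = d*(d - 4)*(d - 4)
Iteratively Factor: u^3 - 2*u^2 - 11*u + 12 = (u - 1)*(u^2 - u - 12) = (u - 4)*(u - 1)*(u + 3)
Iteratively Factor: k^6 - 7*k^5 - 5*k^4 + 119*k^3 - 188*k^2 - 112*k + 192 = (k - 4)*(k^5 - 3*k^4 - 17*k^3 + 51*k^2 + 16*k - 48) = (k - 4)*(k + 1)*(k^4 - 4*k^3 - 13*k^2 + 64*k - 48) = (k - 4)*(k - 1)*(k + 1)*(k^3 - 3*k^2 - 16*k + 48) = (k - 4)*(k - 1)*(k + 1)*(k + 4)*(k^2 - 7*k + 12) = (k - 4)*(k - 3)*(k - 1)*(k + 1)*(k + 4)*(k - 4)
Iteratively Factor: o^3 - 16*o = (o + 4)*(o^2 - 4*o) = (o - 4)*(o + 4)*(o)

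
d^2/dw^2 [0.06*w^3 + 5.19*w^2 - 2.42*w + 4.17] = 0.36*w + 10.38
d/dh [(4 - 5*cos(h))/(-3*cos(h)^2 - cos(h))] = (15*sin(h) - 4*sin(h)/cos(h)^2 - 24*tan(h))/(3*cos(h) + 1)^2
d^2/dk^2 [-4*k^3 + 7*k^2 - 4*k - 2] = 14 - 24*k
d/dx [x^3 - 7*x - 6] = 3*x^2 - 7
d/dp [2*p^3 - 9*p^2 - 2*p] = 6*p^2 - 18*p - 2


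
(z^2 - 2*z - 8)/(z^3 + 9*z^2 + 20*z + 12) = (z - 4)/(z^2 + 7*z + 6)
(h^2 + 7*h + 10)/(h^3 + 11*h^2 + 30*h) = (h + 2)/(h*(h + 6))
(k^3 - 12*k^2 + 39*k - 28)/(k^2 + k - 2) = (k^2 - 11*k + 28)/(k + 2)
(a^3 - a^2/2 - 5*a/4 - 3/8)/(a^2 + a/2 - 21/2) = (8*a^3 - 4*a^2 - 10*a - 3)/(4*(2*a^2 + a - 21))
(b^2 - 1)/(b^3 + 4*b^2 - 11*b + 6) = (b + 1)/(b^2 + 5*b - 6)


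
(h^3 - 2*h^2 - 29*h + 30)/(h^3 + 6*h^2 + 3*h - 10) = (h - 6)/(h + 2)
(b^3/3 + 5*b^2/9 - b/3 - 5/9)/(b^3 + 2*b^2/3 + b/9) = (3*b^3 + 5*b^2 - 3*b - 5)/(b*(9*b^2 + 6*b + 1))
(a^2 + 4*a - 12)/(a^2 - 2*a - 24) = (-a^2 - 4*a + 12)/(-a^2 + 2*a + 24)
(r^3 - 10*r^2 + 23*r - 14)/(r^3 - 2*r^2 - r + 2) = (r - 7)/(r + 1)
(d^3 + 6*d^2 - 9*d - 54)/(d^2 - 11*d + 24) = (d^2 + 9*d + 18)/(d - 8)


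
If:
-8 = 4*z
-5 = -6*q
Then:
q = 5/6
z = -2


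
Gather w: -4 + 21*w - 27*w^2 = -27*w^2 + 21*w - 4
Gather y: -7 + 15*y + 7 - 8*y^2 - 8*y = -8*y^2 + 7*y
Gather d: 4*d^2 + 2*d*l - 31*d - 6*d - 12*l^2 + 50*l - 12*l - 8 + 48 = 4*d^2 + d*(2*l - 37) - 12*l^2 + 38*l + 40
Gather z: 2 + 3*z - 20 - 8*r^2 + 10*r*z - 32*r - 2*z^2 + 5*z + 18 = -8*r^2 - 32*r - 2*z^2 + z*(10*r + 8)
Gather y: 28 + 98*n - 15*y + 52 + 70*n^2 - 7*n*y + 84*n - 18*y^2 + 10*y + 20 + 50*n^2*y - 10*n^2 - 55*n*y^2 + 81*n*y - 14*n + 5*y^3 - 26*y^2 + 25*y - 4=60*n^2 + 168*n + 5*y^3 + y^2*(-55*n - 44) + y*(50*n^2 + 74*n + 20) + 96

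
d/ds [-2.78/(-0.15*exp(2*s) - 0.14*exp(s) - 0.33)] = (-0.834*exp(s) - 0.3892)*exp(s)/(0.15*exp(2*s) + 0.14*exp(s) + 0.33)^2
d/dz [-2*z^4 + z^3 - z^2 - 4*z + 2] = -8*z^3 + 3*z^2 - 2*z - 4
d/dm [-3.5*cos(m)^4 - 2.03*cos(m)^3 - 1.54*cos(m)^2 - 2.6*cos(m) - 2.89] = (14.0*cos(m)^3 + 6.09*cos(m)^2 + 3.08*cos(m) + 2.6)*sin(m)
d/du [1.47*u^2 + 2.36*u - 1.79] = 2.94*u + 2.36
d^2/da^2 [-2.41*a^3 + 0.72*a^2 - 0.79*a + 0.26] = 1.44 - 14.46*a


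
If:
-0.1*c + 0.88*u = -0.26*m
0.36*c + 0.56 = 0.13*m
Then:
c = -1.41935483870968*u - 1.80645161290323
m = -3.93052109181141*u - 0.694789081885856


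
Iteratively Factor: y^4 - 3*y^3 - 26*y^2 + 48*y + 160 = (y + 2)*(y^3 - 5*y^2 - 16*y + 80) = (y - 4)*(y + 2)*(y^2 - y - 20) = (y - 4)*(y + 2)*(y + 4)*(y - 5)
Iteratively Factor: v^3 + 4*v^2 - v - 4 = (v + 1)*(v^2 + 3*v - 4) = (v - 1)*(v + 1)*(v + 4)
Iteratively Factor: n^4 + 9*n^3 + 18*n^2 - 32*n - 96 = (n - 2)*(n^3 + 11*n^2 + 40*n + 48) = (n - 2)*(n + 4)*(n^2 + 7*n + 12) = (n - 2)*(n + 3)*(n + 4)*(n + 4)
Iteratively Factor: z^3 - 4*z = (z)*(z^2 - 4) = z*(z - 2)*(z + 2)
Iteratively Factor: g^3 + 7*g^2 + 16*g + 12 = (g + 2)*(g^2 + 5*g + 6) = (g + 2)*(g + 3)*(g + 2)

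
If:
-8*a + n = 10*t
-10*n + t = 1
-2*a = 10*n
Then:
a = 50/59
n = -10/59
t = -41/59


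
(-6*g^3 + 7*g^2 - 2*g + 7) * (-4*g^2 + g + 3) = 24*g^5 - 34*g^4 - 3*g^3 - 9*g^2 + g + 21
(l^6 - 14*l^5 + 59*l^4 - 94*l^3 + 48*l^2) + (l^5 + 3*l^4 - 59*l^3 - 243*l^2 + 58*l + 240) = l^6 - 13*l^5 + 62*l^4 - 153*l^3 - 195*l^2 + 58*l + 240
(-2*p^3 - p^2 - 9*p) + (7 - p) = -2*p^3 - p^2 - 10*p + 7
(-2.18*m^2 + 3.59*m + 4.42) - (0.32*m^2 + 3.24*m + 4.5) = -2.5*m^2 + 0.35*m - 0.0800000000000001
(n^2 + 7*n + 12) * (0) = 0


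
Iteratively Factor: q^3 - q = (q + 1)*(q^2 - q) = q*(q + 1)*(q - 1)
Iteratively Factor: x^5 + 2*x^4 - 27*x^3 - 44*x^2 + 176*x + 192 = (x - 4)*(x^4 + 6*x^3 - 3*x^2 - 56*x - 48) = (x - 4)*(x - 3)*(x^3 + 9*x^2 + 24*x + 16) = (x - 4)*(x - 3)*(x + 1)*(x^2 + 8*x + 16) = (x - 4)*(x - 3)*(x + 1)*(x + 4)*(x + 4)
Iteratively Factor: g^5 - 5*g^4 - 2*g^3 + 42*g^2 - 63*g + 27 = (g - 1)*(g^4 - 4*g^3 - 6*g^2 + 36*g - 27) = (g - 3)*(g - 1)*(g^3 - g^2 - 9*g + 9) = (g - 3)*(g - 1)^2*(g^2 - 9) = (g - 3)*(g - 1)^2*(g + 3)*(g - 3)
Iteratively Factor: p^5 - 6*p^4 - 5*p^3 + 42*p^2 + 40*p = (p - 4)*(p^4 - 2*p^3 - 13*p^2 - 10*p) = (p - 5)*(p - 4)*(p^3 + 3*p^2 + 2*p) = p*(p - 5)*(p - 4)*(p^2 + 3*p + 2) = p*(p - 5)*(p - 4)*(p + 2)*(p + 1)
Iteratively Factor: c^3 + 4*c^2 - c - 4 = (c + 1)*(c^2 + 3*c - 4) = (c + 1)*(c + 4)*(c - 1)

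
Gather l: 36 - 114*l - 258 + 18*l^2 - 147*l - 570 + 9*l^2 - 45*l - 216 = 27*l^2 - 306*l - 1008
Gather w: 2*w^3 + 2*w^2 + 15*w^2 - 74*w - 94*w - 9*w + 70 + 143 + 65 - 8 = 2*w^3 + 17*w^2 - 177*w + 270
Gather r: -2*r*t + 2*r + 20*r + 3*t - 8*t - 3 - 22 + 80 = r*(22 - 2*t) - 5*t + 55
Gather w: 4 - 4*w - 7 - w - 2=-5*w - 5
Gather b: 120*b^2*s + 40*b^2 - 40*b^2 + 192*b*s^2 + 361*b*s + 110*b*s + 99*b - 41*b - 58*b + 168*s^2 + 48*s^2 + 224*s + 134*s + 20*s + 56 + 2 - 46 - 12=120*b^2*s + b*(192*s^2 + 471*s) + 216*s^2 + 378*s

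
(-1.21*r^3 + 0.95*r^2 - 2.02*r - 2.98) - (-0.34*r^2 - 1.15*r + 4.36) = -1.21*r^3 + 1.29*r^2 - 0.87*r - 7.34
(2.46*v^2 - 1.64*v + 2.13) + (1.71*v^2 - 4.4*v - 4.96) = 4.17*v^2 - 6.04*v - 2.83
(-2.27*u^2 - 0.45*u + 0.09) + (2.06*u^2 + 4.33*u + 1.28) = -0.21*u^2 + 3.88*u + 1.37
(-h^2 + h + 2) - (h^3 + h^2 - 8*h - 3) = -h^3 - 2*h^2 + 9*h + 5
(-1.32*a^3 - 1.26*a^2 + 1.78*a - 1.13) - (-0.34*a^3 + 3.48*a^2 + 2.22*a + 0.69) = -0.98*a^3 - 4.74*a^2 - 0.44*a - 1.82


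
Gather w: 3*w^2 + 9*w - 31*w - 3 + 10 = 3*w^2 - 22*w + 7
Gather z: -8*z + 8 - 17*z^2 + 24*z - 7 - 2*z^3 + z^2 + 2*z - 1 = -2*z^3 - 16*z^2 + 18*z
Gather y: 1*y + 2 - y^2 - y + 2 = 4 - y^2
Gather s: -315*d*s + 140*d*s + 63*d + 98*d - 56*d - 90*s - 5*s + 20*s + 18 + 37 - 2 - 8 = 105*d + s*(-175*d - 75) + 45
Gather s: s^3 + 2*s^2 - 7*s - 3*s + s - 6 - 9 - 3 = s^3 + 2*s^2 - 9*s - 18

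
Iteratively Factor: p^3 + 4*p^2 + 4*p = (p + 2)*(p^2 + 2*p) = p*(p + 2)*(p + 2)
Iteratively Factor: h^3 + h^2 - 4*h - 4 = (h + 2)*(h^2 - h - 2) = (h + 1)*(h + 2)*(h - 2)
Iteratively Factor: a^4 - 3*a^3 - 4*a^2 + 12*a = (a)*(a^3 - 3*a^2 - 4*a + 12) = a*(a + 2)*(a^2 - 5*a + 6) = a*(a - 2)*(a + 2)*(a - 3)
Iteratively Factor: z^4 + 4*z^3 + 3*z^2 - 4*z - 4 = (z + 2)*(z^3 + 2*z^2 - z - 2) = (z + 1)*(z + 2)*(z^2 + z - 2) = (z + 1)*(z + 2)^2*(z - 1)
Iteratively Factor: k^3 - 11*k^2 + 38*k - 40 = (k - 4)*(k^2 - 7*k + 10) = (k - 5)*(k - 4)*(k - 2)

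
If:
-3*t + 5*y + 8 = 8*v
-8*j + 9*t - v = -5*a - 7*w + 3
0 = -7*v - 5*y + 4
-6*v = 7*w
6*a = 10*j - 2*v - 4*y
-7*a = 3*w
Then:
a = 6849/30041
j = 14021/60082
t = 53883/60082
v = 37289/60082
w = -15981/30041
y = -4139/60082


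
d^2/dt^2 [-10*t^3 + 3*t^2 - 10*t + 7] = 6 - 60*t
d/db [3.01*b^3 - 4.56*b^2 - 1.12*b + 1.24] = 9.03*b^2 - 9.12*b - 1.12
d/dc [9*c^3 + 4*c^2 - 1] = c*(27*c + 8)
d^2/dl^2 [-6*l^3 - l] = -36*l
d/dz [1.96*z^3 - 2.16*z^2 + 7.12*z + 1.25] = 5.88*z^2 - 4.32*z + 7.12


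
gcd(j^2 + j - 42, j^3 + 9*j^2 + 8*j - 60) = 1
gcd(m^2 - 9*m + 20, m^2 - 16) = m - 4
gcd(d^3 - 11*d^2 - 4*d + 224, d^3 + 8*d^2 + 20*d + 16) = d + 4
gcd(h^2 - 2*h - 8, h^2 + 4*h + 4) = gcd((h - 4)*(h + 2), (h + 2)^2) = h + 2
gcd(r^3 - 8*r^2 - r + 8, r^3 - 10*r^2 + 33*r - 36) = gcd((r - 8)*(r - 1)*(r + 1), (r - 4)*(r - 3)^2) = 1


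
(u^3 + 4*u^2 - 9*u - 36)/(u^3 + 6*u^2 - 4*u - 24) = (u^3 + 4*u^2 - 9*u - 36)/(u^3 + 6*u^2 - 4*u - 24)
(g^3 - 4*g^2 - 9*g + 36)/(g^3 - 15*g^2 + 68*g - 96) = (g + 3)/(g - 8)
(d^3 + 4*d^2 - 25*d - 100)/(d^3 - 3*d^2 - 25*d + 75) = (d + 4)/(d - 3)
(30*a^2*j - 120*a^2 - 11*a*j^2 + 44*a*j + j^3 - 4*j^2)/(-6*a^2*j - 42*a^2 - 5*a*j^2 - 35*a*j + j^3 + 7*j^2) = (-5*a*j + 20*a + j^2 - 4*j)/(a*j + 7*a + j^2 + 7*j)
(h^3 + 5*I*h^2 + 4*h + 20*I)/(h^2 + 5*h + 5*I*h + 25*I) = (h^2 + 4)/(h + 5)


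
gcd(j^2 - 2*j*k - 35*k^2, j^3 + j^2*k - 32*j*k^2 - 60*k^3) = j + 5*k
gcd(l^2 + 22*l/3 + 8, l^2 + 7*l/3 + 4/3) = l + 4/3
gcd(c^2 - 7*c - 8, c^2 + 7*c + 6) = c + 1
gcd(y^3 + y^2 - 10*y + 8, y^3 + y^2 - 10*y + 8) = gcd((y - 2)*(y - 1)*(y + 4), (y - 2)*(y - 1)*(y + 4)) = y^3 + y^2 - 10*y + 8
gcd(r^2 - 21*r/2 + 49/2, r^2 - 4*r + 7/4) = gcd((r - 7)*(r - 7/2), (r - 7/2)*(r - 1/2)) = r - 7/2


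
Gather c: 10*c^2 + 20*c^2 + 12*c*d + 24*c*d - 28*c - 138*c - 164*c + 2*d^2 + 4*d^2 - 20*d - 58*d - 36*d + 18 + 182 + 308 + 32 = 30*c^2 + c*(36*d - 330) + 6*d^2 - 114*d + 540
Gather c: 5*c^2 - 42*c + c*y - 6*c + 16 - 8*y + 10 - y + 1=5*c^2 + c*(y - 48) - 9*y + 27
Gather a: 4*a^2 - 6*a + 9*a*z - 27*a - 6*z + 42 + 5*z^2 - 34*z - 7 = 4*a^2 + a*(9*z - 33) + 5*z^2 - 40*z + 35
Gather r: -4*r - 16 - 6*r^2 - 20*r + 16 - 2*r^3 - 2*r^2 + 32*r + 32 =-2*r^3 - 8*r^2 + 8*r + 32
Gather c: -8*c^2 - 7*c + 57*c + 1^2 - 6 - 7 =-8*c^2 + 50*c - 12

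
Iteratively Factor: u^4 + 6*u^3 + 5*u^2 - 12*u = (u)*(u^3 + 6*u^2 + 5*u - 12) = u*(u + 4)*(u^2 + 2*u - 3) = u*(u + 3)*(u + 4)*(u - 1)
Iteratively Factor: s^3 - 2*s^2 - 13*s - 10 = (s - 5)*(s^2 + 3*s + 2) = (s - 5)*(s + 2)*(s + 1)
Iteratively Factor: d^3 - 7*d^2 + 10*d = (d - 2)*(d^2 - 5*d) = (d - 5)*(d - 2)*(d)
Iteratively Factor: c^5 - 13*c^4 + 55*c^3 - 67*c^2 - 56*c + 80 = (c - 5)*(c^4 - 8*c^3 + 15*c^2 + 8*c - 16) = (c - 5)*(c - 4)*(c^3 - 4*c^2 - c + 4) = (c - 5)*(c - 4)*(c - 1)*(c^2 - 3*c - 4) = (c - 5)*(c - 4)*(c - 1)*(c + 1)*(c - 4)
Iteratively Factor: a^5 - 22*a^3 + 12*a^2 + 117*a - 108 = (a + 3)*(a^4 - 3*a^3 - 13*a^2 + 51*a - 36) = (a - 1)*(a + 3)*(a^3 - 2*a^2 - 15*a + 36) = (a - 3)*(a - 1)*(a + 3)*(a^2 + a - 12) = (a - 3)*(a - 1)*(a + 3)*(a + 4)*(a - 3)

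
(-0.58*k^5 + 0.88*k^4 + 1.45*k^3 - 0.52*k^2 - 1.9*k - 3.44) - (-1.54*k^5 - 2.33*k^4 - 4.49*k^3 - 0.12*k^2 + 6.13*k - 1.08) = 0.96*k^5 + 3.21*k^4 + 5.94*k^3 - 0.4*k^2 - 8.03*k - 2.36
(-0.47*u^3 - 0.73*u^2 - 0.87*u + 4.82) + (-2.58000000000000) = -0.47*u^3 - 0.73*u^2 - 0.87*u + 2.24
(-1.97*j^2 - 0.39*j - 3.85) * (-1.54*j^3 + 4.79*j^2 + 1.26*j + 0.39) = 3.0338*j^5 - 8.8357*j^4 + 1.5787*j^3 - 19.7012*j^2 - 5.0031*j - 1.5015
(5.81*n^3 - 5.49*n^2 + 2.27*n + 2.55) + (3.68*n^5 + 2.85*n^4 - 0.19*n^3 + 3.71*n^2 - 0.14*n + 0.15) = 3.68*n^5 + 2.85*n^4 + 5.62*n^3 - 1.78*n^2 + 2.13*n + 2.7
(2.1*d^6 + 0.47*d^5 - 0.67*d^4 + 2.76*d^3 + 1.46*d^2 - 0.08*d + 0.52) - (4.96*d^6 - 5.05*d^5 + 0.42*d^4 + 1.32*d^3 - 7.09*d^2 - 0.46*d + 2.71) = -2.86*d^6 + 5.52*d^5 - 1.09*d^4 + 1.44*d^3 + 8.55*d^2 + 0.38*d - 2.19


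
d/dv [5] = 0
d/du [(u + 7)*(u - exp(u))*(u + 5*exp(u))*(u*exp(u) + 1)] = (1 - exp(u))*(u + 7)*(u + 5*exp(u))*(u*exp(u) + 1) + (u + 1)*(u + 7)*(u - exp(u))*(u + 5*exp(u))*exp(u) + (u + 7)*(u - exp(u))*(u*exp(u) + 1)*(5*exp(u) + 1) + (u - exp(u))*(u + 5*exp(u))*(u*exp(u) + 1)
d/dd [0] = 0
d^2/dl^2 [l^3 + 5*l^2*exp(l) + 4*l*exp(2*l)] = 5*l^2*exp(l) + 16*l*exp(2*l) + 20*l*exp(l) + 6*l + 16*exp(2*l) + 10*exp(l)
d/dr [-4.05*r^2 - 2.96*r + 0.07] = -8.1*r - 2.96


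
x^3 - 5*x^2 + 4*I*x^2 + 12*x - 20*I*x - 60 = (x - 5)*(x - 2*I)*(x + 6*I)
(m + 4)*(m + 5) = m^2 + 9*m + 20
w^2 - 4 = (w - 2)*(w + 2)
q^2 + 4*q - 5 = (q - 1)*(q + 5)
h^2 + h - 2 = (h - 1)*(h + 2)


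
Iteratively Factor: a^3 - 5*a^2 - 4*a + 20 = (a - 5)*(a^2 - 4) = (a - 5)*(a - 2)*(a + 2)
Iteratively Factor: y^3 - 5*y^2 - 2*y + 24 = (y + 2)*(y^2 - 7*y + 12) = (y - 3)*(y + 2)*(y - 4)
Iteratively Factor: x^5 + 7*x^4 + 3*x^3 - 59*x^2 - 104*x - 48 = (x - 3)*(x^4 + 10*x^3 + 33*x^2 + 40*x + 16) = (x - 3)*(x + 1)*(x^3 + 9*x^2 + 24*x + 16) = (x - 3)*(x + 1)*(x + 4)*(x^2 + 5*x + 4) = (x - 3)*(x + 1)^2*(x + 4)*(x + 4)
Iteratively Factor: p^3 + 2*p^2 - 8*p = (p - 2)*(p^2 + 4*p) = p*(p - 2)*(p + 4)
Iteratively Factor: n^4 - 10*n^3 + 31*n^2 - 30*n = (n - 2)*(n^3 - 8*n^2 + 15*n) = n*(n - 2)*(n^2 - 8*n + 15) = n*(n - 5)*(n - 2)*(n - 3)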